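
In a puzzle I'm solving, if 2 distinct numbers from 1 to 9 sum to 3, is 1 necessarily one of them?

The only way to make 3 from 2 distinct digits is {1,2}, which contains 1.

Yes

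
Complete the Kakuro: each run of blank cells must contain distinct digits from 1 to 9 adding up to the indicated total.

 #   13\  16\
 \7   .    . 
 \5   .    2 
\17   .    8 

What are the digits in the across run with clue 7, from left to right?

1 6

17 in 2 cells must be {8,9}.
R1C2 = 16 − 10 = 6 completes the 16 down.
R2C1 = 5 − 2 = 3 completes the 5 across.
R3C1 = 17 − 8 = 9 completes the 17 across.
R1C1 = 7 − 6 = 1 completes the 7 across.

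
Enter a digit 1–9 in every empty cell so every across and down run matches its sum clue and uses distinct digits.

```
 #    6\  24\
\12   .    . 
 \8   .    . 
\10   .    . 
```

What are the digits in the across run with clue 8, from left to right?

6 in 3 cells must be {1,2,3}; 24 in 3 cells must be {7,8,9}.
The 12 across and the 6 down share only 3, so R1C1 = 3.
R1C2 = 12 − 3 = 9 completes the 12 across.
Given what's placed, R2C2 must be 7 to fit the 8 across and 24 down.
R3C2 = 24 − 16 = 8 completes the 24 down.
R2C1 = 8 − 7 = 1 completes the 8 across.
R3C1 = 10 − 8 = 2 completes the 10 across.

1, 7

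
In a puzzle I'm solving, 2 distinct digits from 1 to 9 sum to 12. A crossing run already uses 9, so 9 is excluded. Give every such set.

{4,8}; {5,7}

2 distinct digits from 1–9 sum between 3 and 17.
Dropping sets that contain 9.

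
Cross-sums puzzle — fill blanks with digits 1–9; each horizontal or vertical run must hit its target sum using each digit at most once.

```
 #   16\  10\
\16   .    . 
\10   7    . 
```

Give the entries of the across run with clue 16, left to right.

16 in 2 cells must be {7,9}.
R1C1 = 16 − 7 = 9 completes the 16 down.
R1C2 = 16 − 9 = 7 completes the 16 across.
R2C2 = 10 − 7 = 3 completes the 10 across.

9 7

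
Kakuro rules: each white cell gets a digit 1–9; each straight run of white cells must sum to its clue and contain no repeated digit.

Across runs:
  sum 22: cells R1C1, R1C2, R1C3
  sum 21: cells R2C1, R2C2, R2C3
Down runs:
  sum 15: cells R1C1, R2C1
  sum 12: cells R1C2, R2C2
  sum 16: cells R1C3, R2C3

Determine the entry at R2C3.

7

16 in 2 cells must be {7,9}.
Nothing is forced directly, so branch on R1C3, whose candidates are 7 or 9. If R1C3 = 7: that forces R1C2 = 9, after which R2C2 would have to be in {4,5,6,7,8,9} for the 21 across but in {3} for the 12 down — contradiction. So R1C3 = 9.
R2C3 = 16 − 9 = 7 completes the 16 down.
Nothing is forced directly, so branch on R2C2, whose candidates are 5 or 8 or 9. If R2C2 = 8: then R1C2 would have to be in {5,6,7,8} for the 22 across but in {4} for the 12 down — contradiction. If R2C2 = 9: then R1C2 would have to be in {5,6,7,8} for the 22 across but in {3} for the 12 down — contradiction. So R2C2 = 5.
R1C2 = 12 − 5 = 7 completes the 12 down.
R2C1 = 21 − 12 = 9 completes the 21 across.
R1C1 = 22 − 16 = 6 completes the 22 across.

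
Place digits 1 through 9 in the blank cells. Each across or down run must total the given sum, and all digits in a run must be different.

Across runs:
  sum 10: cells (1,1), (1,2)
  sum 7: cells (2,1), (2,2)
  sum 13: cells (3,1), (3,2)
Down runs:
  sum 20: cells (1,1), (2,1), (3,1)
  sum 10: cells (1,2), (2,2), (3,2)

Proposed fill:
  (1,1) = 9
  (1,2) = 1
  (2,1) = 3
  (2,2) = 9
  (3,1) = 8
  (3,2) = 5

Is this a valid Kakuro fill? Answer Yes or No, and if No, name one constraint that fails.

No — the across run (2,1)–(2,2) sums to 12, not 7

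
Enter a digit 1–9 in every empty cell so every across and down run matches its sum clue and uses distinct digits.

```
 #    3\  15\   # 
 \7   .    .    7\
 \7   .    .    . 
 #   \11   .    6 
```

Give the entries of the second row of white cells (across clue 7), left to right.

2, 4, 1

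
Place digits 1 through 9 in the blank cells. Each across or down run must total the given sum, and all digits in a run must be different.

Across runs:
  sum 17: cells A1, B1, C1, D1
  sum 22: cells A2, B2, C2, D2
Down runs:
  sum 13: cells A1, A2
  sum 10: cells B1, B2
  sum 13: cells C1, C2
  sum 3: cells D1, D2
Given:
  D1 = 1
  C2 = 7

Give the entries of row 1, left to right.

8, 2, 6, 1

3 in 2 cells must be {1,2}.
C1 = 13 − 7 = 6 completes the 13 down.
D2 = 3 − 1 = 2 completes the 3 down.
Nothing is forced directly, so branch on A1, whose candidates are 7 or 8. If A1 = 7: that forces B1 = 3, after which A2 would have to be in {4,5,8,9} for the 22 across but in {6} for the 13 down — contradiction. So A1 = 8.
B1 = 17 − 15 = 2 completes the 17 across.
A2 = 13 − 8 = 5 completes the 13 down.
B2 = 22 − 14 = 8 completes the 22 across.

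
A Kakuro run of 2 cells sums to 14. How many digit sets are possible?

2 distinct digits from 1–9 sum between 3 and 17.
Enumerating: {5,9}, {6,8}.

2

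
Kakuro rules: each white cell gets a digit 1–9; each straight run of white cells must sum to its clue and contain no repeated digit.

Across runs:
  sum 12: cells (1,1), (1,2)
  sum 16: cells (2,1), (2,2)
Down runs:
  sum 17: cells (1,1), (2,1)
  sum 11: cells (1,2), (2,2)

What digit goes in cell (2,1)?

9

16 in 2 cells must be {7,9}; 17 in 2 cells must be {8,9}.
The 16 across and the 17 down share only 9, so (2,1) = 9.
(2,2) = 16 − 9 = 7 completes the 16 across.
(1,1) = 17 − 9 = 8 completes the 17 down.
(1,2) = 12 − 8 = 4 completes the 12 across.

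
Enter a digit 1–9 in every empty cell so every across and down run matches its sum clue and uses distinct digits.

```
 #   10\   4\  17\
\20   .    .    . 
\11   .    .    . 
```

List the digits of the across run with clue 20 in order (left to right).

8, 3, 9

4 in 2 cells must be {1,3}; 17 in 2 cells must be {8,9}.
The 20 across and the 4 down share only 3, so R1C2 = 3.
R2C2 = 4 − 3 = 1 completes the 4 down.
Given what's placed, R2C3 must be 8 to fit the 11 across and 17 down.
R1C3 = 17 − 8 = 9 completes the 17 down.
R2C1 = 11 − 9 = 2 completes the 11 across.
R1C1 = 20 − 12 = 8 completes the 20 across.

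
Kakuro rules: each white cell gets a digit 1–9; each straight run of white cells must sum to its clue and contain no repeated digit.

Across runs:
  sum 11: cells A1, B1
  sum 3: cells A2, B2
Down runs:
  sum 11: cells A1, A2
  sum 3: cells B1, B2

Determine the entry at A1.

3 in 2 cells must be {1,2}.
The 11 across and the 3 down share only 2, so B1 = 2.
The 3 across and the 11 down share only 2, so A2 = 2.
B2 = 3 − 2 = 1 completes the 3 across.
A1 = 11 − 2 = 9 completes the 11 across.

9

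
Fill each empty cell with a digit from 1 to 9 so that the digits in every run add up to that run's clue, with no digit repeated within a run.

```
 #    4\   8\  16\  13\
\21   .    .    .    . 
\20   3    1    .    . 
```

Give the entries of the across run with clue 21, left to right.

4 in 2 cells must be {1,3}; 16 in 2 cells must be {7,9}.
R1C1 = 4 − 3 = 1 completes the 4 down.
R1C2 = 8 − 1 = 7 completes the 8 down.
Given what's placed, R1C3 must be 9 to fit the 21 across and 16 down.
R1C4 = 21 − 17 = 4 completes the 21 across.
R2C3 = 16 − 9 = 7 completes the 16 down.
R2C4 = 20 − 11 = 9 completes the 20 across.

1 7 9 4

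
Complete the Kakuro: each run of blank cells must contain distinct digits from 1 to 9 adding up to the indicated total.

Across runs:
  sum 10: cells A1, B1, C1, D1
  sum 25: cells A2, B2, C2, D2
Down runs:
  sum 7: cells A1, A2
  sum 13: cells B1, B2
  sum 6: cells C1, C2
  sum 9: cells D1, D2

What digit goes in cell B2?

9

10 in 4 cells must be {1,2,3,4}.
Only 4 fits B1 under both its across sum 10 and down sum 13.
B2 = 13 − 4 = 9 completes the 13 down.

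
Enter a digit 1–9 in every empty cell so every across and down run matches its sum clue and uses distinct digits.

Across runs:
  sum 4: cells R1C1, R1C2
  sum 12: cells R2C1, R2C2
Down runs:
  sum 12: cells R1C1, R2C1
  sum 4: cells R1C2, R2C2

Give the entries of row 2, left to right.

9 3

4 in 2 cells must be {1,3}.
The 4 across and the 12 down share only 3, so R1C1 = 3.
R1C2 = 4 − 3 = 1 completes the 4 across.
R2C1 = 12 − 3 = 9 completes the 12 down.
R2C2 = 12 − 9 = 3 completes the 12 across.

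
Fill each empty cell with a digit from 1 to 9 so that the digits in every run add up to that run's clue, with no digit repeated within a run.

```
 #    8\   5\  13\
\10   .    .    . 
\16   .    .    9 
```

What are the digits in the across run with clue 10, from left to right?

R1C3 = 13 − 9 = 4 completes the 13 down.
R1C2 = 1: the only remaining digit allowed by both the 10 across and the 5 down.
R2C2 = 5 − 1 = 4 completes the 5 down.
R1C1 = 10 − 5 = 5 completes the 10 across.
R2C1 = 16 − 13 = 3 completes the 16 across.

5 1 4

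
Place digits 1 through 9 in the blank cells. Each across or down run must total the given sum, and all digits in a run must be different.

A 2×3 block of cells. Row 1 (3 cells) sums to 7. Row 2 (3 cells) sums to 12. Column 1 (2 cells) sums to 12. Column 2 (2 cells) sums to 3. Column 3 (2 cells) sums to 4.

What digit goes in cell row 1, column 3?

1

7 in 3 cells must be {1,2,4}; 3 in 2 cells must be {1,2}; 4 in 2 cells must be {1,3}.
The 7 across and the 12 down share only 4, so (1,1) = 4.
Given what's placed, (1,3) must be 1 to fit the 7 across and 4 down.
(2,1) = 12 − 4 = 8 completes the 12 down.
(2,2) = 1: the only remaining digit allowed by both the 12 across and the 3 down.
(2,3) = 12 − 9 = 3 completes the 12 across.
(1,2) = 7 − 5 = 2 completes the 7 across.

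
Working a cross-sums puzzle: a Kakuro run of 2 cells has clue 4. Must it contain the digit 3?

The only way to make 4 from 2 distinct digits is {1,3}, which contains 3.

Yes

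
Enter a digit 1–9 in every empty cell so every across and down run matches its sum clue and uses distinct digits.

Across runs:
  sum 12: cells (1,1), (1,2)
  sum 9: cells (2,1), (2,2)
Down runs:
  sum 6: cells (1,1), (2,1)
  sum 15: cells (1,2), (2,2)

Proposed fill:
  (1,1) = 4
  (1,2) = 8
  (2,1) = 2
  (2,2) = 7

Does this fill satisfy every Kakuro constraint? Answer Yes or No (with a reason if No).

Across: 4+8=12; 2+7=9. Down: 4+2=6; 8+7=15. No digit repeats within any run.

Yes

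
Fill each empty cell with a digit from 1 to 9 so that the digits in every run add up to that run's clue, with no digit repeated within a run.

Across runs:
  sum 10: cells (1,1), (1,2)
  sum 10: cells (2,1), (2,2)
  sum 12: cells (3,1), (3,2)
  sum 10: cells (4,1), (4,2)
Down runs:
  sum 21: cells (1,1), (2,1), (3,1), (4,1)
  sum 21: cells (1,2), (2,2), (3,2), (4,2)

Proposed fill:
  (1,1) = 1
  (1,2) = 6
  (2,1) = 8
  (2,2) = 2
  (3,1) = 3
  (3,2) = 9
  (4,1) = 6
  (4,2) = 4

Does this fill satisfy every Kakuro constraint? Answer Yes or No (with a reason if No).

No — the across run (1,1)–(1,2) sums to 7, not 10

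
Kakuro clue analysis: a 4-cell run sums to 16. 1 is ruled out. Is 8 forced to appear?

Counterexample: {2,3,4,7} sums to 16 under that restriction without using 8.

No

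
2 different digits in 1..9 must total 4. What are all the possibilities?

{1,3}

2 distinct digits from 1–9 sum between 3 and 17.
Only one set works: {1,3}.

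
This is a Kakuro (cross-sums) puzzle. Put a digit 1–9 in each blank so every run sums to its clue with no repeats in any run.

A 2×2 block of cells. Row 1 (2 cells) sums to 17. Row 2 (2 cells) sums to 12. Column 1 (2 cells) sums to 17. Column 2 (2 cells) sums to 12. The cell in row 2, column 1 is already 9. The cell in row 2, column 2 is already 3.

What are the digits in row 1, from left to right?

17 in 2 cells must be {8,9}.
(1,1) = 17 − 9 = 8 completes the 17 down.
(1,2) = 17 − 8 = 9 completes the 17 across.

8, 9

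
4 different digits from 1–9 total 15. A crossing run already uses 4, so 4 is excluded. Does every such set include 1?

Every partition of 15 into 4 distinct digits under that restriction includes 1: {1,2,3,9}, {1,2,5,7}, {1,3,5,6}.

Yes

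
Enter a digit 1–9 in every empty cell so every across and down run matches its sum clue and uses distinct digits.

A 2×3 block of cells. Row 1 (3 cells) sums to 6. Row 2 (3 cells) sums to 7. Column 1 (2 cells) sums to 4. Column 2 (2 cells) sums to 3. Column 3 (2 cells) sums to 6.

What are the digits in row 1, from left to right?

6 in 3 cells must be {1,2,3}; 7 in 3 cells must be {1,2,4}; 4 in 2 cells must be {1,3}.
The 7 across and the 4 down share only 1, so (2,1) = 1.
Given what's placed, (2,2) must be 2 to fit the 7 across and 3 down.
(2,3) = 7 − 3 = 4 completes the 7 across.
(1,1) = 4 − 1 = 3 completes the 4 down.
(1,2) = 3 − 2 = 1 completes the 3 down.
(1,3) = 6 − 4 = 2 completes the 6 across.

3 1 2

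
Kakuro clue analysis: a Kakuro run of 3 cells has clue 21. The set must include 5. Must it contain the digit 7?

Yes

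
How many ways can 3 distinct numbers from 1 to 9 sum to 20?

4

3 distinct digits from 1–9 sum between 6 and 24.
Enumerating: {3,8,9}, {4,7,9}, {5,6,9}, {5,7,8}.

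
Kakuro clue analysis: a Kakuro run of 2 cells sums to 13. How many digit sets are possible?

3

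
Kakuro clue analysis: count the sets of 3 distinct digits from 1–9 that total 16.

8

3 distinct digits from 1–9 sum between 6 and 24.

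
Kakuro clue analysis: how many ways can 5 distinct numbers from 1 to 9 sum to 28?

5 distinct digits from 1–9 sum between 15 and 35.

9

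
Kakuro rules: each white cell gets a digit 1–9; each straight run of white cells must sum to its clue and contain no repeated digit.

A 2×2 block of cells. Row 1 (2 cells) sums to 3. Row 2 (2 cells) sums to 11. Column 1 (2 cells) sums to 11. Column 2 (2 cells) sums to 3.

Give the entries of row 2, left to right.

3 in 2 cells must be {1,2}.
The 3 across and the 11 down share only 2, so (1,1) = 2.
(1,2) = 3 − 2 = 1 completes the 3 across.
(2,1) = 11 − 2 = 9 completes the 11 down.
(2,2) = 11 − 9 = 2 completes the 11 across.

9 2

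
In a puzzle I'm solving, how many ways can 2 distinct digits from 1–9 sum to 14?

2 distinct digits from 1–9 sum between 3 and 17.
Enumerating: {5,9}, {6,8}.

2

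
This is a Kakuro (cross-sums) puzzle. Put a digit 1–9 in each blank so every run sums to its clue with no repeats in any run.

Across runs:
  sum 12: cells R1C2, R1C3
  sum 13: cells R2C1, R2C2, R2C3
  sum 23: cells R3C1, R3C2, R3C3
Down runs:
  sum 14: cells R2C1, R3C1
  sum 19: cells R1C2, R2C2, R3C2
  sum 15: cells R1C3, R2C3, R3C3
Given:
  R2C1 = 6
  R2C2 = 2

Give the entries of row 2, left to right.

6 2 5

23 in 3 cells must be {6,8,9}.
R2C3 = 13 − 8 = 5 completes the 13 across.
R3C1 = 14 − 6 = 8 completes the 14 down.
R3C2 = 9: the only remaining digit allowed by both the 23 across and the 19 down.
R3C3 = 23 − 17 = 6 completes the 23 across.
R1C2 = 19 − 11 = 8 completes the 19 down.
R1C3 = 12 − 8 = 4 completes the 12 across.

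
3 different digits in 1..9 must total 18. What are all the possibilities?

{1,8,9}; {2,7,9}; {3,6,9}; {3,7,8}; {4,5,9}; {4,6,8}; {5,6,7}

3 distinct digits from 1–9 sum between 6 and 24.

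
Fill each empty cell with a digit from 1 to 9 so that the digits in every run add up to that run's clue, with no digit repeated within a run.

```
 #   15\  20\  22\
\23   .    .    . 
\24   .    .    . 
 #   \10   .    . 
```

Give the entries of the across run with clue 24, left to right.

7 8 9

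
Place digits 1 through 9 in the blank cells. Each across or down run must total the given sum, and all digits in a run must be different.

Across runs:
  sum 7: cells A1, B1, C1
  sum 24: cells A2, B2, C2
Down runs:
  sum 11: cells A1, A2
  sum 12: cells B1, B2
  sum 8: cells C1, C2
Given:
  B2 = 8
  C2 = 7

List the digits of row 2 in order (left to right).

7 in 3 cells must be {1,2,4}; 24 in 3 cells must be {7,8,9}.
B1 = 12 − 8 = 4 completes the 12 down.
C1 = 8 − 7 = 1 completes the 8 down.
A2 = 24 − 15 = 9 completes the 24 across.
A1 = 7 − 5 = 2 completes the 7 across.

9 8 7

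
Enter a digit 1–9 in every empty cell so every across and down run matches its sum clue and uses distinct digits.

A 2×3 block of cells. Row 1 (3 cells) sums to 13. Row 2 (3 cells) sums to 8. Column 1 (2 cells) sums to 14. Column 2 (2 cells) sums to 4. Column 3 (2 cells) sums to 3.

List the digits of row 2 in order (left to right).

5 1 2

4 in 2 cells must be {1,3}; 3 in 2 cells must be {1,2}.
The 8 across and the 14 down share only 5, so (2,1) = 5.
Given what's placed, (2,2) must be 1 to fit the 8 across and 4 down.
(2,3) = 8 − 6 = 2 completes the 8 across.
(1,1) = 14 − 5 = 9 completes the 14 down.
(1,2) = 4 − 1 = 3 completes the 4 down.
(1,3) = 13 − 12 = 1 completes the 13 across.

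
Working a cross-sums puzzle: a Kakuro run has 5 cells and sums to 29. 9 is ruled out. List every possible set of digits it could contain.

5 distinct digits from 1–9 sum between 15 and 35.
Dropping sets that contain 9.
Only one set works: {3,5,6,7,8}.

{3,5,6,7,8}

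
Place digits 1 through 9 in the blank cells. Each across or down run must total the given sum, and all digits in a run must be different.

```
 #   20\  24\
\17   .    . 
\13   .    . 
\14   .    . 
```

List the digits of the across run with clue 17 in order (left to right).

9, 8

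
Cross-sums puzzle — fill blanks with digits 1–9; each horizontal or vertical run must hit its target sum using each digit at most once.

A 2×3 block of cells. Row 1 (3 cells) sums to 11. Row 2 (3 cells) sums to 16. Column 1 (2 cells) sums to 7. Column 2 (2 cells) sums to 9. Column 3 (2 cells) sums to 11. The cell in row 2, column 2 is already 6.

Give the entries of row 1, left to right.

(1,2) = 9 − 6 = 3 completes the 9 down.
Nothing is forced directly, so branch on (2,1), whose candidates are 1 or 2 or 3. If (2,1) = 2: then (1,1) would have to be in {1,2,6,7} for the 11 across but in {5} for the 7 down — contradiction. If (2,1) = 3: then (1,1) would have to be in {1,2,6,7} for the 11 across but in {4} for the 7 down — contradiction. So (2,1) = 1.
(1,1) = 7 − 1 = 6 completes the 7 down.
(1,3) = 11 − 9 = 2 completes the 11 across.
(2,3) = 16 − 7 = 9 completes the 16 across.

6, 3, 2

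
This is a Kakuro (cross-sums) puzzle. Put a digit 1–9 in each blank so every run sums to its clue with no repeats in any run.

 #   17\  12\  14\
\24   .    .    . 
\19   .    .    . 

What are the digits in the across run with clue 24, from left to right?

24 in 3 cells must be {7,8,9}; 17 in 2 cells must be {8,9}.
Nothing is forced directly, so branch on R1C1, whose candidates are 8 or 9. If R1C1 = 8: that forces R1C3 = 9, R2C1 = 9, after which R2C3 would have to be in {2,3,4,6,7,8} for the 19 across but in {5} for the 14 down — contradiction. So R1C1 = 9.
Given what's placed, R1C3 must be 8 to fit the 24 across and 14 down.
R2C1 = 17 − 9 = 8 completes the 17 down.
R2C3 = 14 − 8 = 6 completes the 14 down.
R1C2 = 24 − 17 = 7 completes the 24 across.
R2C2 = 19 − 14 = 5 completes the 19 across.

9 7 8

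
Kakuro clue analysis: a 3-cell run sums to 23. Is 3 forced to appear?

The only way to make 23 from 3 distinct digits is {6,8,9}, which does not contain 3.

No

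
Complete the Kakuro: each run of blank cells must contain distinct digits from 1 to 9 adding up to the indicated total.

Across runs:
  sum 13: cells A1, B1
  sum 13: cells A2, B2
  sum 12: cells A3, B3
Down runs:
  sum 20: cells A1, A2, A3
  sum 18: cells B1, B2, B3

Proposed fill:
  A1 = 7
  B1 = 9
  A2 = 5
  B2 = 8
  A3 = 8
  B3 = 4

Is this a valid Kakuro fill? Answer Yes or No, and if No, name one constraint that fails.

No — the across run A1–B1 sums to 16, not 13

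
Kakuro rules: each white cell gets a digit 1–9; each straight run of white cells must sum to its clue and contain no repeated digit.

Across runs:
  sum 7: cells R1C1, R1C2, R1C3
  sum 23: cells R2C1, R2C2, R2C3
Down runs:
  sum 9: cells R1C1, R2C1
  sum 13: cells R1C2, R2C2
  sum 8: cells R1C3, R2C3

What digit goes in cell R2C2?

7 in 3 cells must be {1,2,4}; 23 in 3 cells must be {6,8,9}.
The 7 across and the 13 down share only 4, so R1C2 = 4.
R2C2 = 13 − 4 = 9 completes the 13 down.
Given what's placed, R2C3 must be 6 to fit the 23 across and 8 down.
R1C3 = 8 − 6 = 2 completes the 8 down.
R2C1 = 23 − 15 = 8 completes the 23 across.
R1C1 = 7 − 6 = 1 completes the 7 across.

9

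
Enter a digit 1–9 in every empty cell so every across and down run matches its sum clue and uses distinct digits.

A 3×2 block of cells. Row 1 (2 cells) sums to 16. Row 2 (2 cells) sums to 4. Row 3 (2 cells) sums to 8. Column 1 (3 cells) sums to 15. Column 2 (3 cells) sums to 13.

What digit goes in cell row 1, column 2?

9

16 in 2 cells must be {7,9}; 4 in 2 cells must be {1,3}.
Nothing is forced directly, so branch on (1,1), whose candidates are 7 or 9. If (1,1) = 9: that forces (1,2) = 7, (2,1) = 1, after which (2,2) would have to be in {3} for the 4 across but in {1,2,4,5} for the 13 down — contradiction. So (1,1) = 7.
(1,2) = 16 − 7 = 9 completes the 16 across.
Given what's placed, (2,1) must be 3 to fit the 4 across and 15 down.
(2,2) = 4 − 3 = 1 completes the 4 across.
(3,1) = 15 − 10 = 5 completes the 15 down.
(3,2) = 8 − 5 = 3 completes the 8 across.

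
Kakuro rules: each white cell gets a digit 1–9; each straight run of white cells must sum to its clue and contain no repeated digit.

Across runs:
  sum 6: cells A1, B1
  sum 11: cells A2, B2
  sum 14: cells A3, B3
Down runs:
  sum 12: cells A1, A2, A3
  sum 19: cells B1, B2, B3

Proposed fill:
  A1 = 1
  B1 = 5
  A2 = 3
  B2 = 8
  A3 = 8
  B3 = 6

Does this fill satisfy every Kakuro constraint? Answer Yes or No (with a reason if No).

Yes

Across: 1+5=6; 3+8=11; 8+6=14. Down: 1+3+8=12; 5+8+6=19. No digit repeats within any run.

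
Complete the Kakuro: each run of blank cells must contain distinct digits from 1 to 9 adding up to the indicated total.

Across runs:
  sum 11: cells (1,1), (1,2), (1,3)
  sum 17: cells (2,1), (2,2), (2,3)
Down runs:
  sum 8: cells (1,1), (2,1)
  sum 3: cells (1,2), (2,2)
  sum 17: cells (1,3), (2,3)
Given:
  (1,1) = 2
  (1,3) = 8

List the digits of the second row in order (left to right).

6 2 9

3 in 2 cells must be {1,2}; 17 in 2 cells must be {8,9}.
(1,2) = 11 − 10 = 1 completes the 11 across.
(2,1) = 8 − 2 = 6 completes the 8 down.
(2,2) = 3 − 1 = 2 completes the 3 down.
(2,3) = 17 − 8 = 9 completes the 17 across.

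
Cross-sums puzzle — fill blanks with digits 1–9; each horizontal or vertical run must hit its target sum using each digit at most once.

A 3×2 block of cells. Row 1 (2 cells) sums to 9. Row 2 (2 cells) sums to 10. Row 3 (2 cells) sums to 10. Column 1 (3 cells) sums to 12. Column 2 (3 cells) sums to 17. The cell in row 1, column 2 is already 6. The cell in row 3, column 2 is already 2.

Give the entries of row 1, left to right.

(1,1) = 9 − 6 = 3 completes the 9 across.
(2,2) = 17 − 8 = 9 completes the 17 down.
(3,1) = 10 − 2 = 8 completes the 10 across.
(2,1) = 10 − 9 = 1 completes the 10 across.

3, 6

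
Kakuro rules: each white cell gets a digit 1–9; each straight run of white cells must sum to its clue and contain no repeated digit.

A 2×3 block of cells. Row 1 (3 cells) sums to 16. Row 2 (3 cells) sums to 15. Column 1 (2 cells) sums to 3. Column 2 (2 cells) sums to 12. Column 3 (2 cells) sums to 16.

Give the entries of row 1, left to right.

3 in 2 cells must be {1,2}; 16 in 2 cells must be {7,9}.
Nothing is forced directly, so branch on (1,1), whose candidates are 1 or 2. If (1,1) = 2: that forces (1,3) = 9, (2,1) = 1, after which (2,3) would have to be in {5,6,8,9} for the 15 across but in {7} for the 16 down — contradiction. So (1,1) = 1.
(2,1) = 3 − 1 = 2 completes the 3 down.
Nothing is forced directly, so branch on (1,3), whose candidates are 7 or 9. If (1,3) = 9: then (1,2) would have to be in {6} for the 16 across but in {3,4,5,7,8,9} for the 12 down — contradiction. So (1,3) = 7.
(1,2) = 16 − 8 = 8 completes the 16 across.
(2,2) = 12 − 8 = 4 completes the 12 down.
(2,3) = 15 − 6 = 9 completes the 15 across.

1, 8, 7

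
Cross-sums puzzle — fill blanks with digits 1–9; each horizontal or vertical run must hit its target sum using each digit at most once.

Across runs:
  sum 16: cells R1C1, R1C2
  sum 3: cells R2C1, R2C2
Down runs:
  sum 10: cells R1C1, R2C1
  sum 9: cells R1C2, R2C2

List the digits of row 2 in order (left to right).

1, 2

16 in 2 cells must be {7,9}; 3 in 2 cells must be {1,2}.
The 16 across and the 9 down share only 7, so R1C2 = 7.
R2C2 = 9 − 7 = 2 completes the 9 down.
R1C1 = 16 − 7 = 9 completes the 16 across.
R2C1 = 3 − 2 = 1 completes the 3 across.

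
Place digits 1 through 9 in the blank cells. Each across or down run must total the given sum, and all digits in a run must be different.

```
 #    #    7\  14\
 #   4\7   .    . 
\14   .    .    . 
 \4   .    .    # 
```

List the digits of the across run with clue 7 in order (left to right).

2 5

4 in 2 cells must be {1,3}; 7 in 3 cells must be {1,2,4}.
The 4 across and the 7 down share only 1, so R3C2 = 1.
R3C1 = 4 − 1 = 3 completes the 4 across.
R2C1 = 4 − 3 = 1 completes the 4 down.
R2C2 = 4: the only remaining digit allowed by both the 14 across and the 7 down.
R2C3 = 14 − 5 = 9 completes the 14 across.
R1C2 = 7 − 5 = 2 completes the 7 down.
R1C3 = 7 − 2 = 5 completes the 7 across.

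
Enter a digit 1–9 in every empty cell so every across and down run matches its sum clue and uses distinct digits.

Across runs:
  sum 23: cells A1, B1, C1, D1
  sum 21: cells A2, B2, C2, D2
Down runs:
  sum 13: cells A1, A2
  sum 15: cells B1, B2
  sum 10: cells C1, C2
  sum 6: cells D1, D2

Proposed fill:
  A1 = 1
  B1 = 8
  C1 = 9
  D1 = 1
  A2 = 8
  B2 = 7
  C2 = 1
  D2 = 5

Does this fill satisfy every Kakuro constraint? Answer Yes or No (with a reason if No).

No — the down run A1–A2 sums to 9, not 13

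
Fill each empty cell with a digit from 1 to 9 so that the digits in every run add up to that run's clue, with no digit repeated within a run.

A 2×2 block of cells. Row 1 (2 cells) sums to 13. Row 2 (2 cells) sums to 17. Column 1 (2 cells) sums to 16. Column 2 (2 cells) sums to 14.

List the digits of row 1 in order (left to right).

7 6

17 in 2 cells must be {8,9}; 16 in 2 cells must be {7,9}.
The 17 across and the 16 down share only 9, so (2,1) = 9.
(2,2) = 17 − 9 = 8 completes the 17 across.
(1,1) = 16 − 9 = 7 completes the 16 down.
(1,2) = 13 − 7 = 6 completes the 13 across.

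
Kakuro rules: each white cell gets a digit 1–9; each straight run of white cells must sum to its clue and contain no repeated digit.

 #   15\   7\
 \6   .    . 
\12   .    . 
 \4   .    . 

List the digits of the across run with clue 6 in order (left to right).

4 2

4 in 2 cells must be {1,3}; 7 in 3 cells must be {1,2,4}.
The 12 across and the 7 down share only 4, so R2C2 = 4.
Given what's placed, R3C2 must be 1 to fit the 4 across and 7 down.
R1C2 = 7 − 5 = 2 completes the 7 down.
R2C1 = 12 − 4 = 8 completes the 12 across.
R3C1 = 4 − 1 = 3 completes the 4 across.
R1C1 = 6 − 2 = 4 completes the 6 across.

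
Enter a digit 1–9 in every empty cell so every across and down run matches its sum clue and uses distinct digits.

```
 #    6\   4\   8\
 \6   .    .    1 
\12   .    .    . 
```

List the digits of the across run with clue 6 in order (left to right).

6 in 3 cells must be {1,2,3}; 4 in 2 cells must be {1,3}.
Given what's placed, R1C1 must be 2 to fit the 6 across and 6 down.
R1C2 = 6 − 3 = 3 completes the 6 across.
R2C1 = 6 − 2 = 4 completes the 6 down.
R2C2 = 4 − 3 = 1 completes the 4 down.
R2C3 = 12 − 5 = 7 completes the 12 across.

2 3 1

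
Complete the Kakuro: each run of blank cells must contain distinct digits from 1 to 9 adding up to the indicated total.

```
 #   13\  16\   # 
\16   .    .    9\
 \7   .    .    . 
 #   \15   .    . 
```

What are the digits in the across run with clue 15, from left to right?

16 in 2 cells must be {7,9}; 7 in 3 cells must be {1,2,4}.
The 7 across and the 13 down share only 4, so R2C1 = 4.
R1C1 = 13 − 4 = 9 completes the 13 down.
R1C2 = 16 − 9 = 7 completes the 16 across.
R2C2 = 1: the only remaining digit allowed by both the 7 across and the 16 down.
R2C3 = 7 − 5 = 2 completes the 7 across.
R3C2 = 16 − 8 = 8 completes the 16 down.
R3C3 = 15 − 8 = 7 completes the 15 across.

8 7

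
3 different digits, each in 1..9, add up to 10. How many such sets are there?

3 distinct digits from 1–9 sum between 6 and 24.
Enumerating: {1,2,7}, {1,3,6}, {1,4,5}, {2,3,5}.

4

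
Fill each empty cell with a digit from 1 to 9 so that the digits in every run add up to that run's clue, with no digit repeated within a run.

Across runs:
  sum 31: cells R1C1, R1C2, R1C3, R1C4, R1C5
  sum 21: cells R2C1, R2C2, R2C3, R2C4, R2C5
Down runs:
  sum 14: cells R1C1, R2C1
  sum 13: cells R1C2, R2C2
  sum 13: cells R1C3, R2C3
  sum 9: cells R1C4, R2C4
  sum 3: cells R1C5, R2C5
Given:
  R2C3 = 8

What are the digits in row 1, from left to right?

3 in 2 cells must be {1,2}.
R1C3 = 13 − 8 = 5 completes the 13 down.
Given what's placed, R1C5 must be 2 to fit the 31 across and 3 down.
R2C5 = 3 − 2 = 1 completes the 3 down.
Nothing is forced directly, so branch on R1C1, whose candidates are 8 or 9. If R1C1 = 9: that forces R2C1 = 5, R2C2 = 4, R2C4 = 3, after which R1C2 would have to be in {7,8} for the 31 across but in {9} for the 13 down — contradiction. So R1C1 = 8.
R1C4 = 7: the only remaining digit allowed by both the 31 across and the 9 down.
R2C1 = 14 − 8 = 6 completes the 14 down.
R2C2 = 4: the only remaining digit allowed by both the 21 across and the 13 down.
R2C4 = 21 − 19 = 2 completes the 21 across.
R1C2 = 31 − 22 = 9 completes the 31 across.

8, 9, 5, 7, 2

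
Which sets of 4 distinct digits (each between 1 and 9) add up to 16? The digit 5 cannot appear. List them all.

4 distinct digits from 1–9 sum between 10 and 30.
Dropping sets that contain 5.

{1,2,4,9}; {1,2,6,7}; {1,3,4,8}; {2,3,4,7}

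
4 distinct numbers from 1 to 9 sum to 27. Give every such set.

4 distinct digits from 1–9 sum between 10 and 30.

{3,7,8,9}; {4,6,8,9}; {5,6,7,9}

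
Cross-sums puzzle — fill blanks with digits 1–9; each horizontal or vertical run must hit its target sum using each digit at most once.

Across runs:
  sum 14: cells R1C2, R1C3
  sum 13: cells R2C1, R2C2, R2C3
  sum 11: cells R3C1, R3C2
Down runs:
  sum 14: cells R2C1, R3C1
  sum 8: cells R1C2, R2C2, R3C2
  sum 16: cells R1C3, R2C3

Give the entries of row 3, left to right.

16 in 2 cells must be {7,9}.
The 14 across and the 8 down share only 5, so R1C2 = 5.
R1C3 = 14 − 5 = 9 completes the 14 across.
R2C3 = 16 − 9 = 7 completes the 16 down.
R3C2 = 2: the only remaining digit allowed by both the 11 across and the 8 down.
R2C1 = 5: the only remaining digit allowed by both the 13 across and the 14 down.
R2C2 = 13 − 12 = 1 completes the 13 across.
R3C1 = 11 − 2 = 9 completes the 11 across.

9 2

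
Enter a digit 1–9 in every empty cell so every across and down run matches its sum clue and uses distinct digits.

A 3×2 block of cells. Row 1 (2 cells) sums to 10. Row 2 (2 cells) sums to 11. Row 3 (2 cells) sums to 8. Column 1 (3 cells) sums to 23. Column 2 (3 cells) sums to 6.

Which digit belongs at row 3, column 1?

6

23 in 3 cells must be {6,8,9}; 6 in 3 cells must be {1,2,3}.
The 8 across and the 23 down share only 6, so (3,1) = 6.
(3,2) = 8 − 6 = 2 completes the 8 across.
Given what's placed, (2,2) must be 3 to fit the 11 across and 6 down.
(1,2) = 6 − 5 = 1 completes the 6 down.
(2,1) = 11 − 3 = 8 completes the 11 across.
(1,1) = 10 − 1 = 9 completes the 10 across.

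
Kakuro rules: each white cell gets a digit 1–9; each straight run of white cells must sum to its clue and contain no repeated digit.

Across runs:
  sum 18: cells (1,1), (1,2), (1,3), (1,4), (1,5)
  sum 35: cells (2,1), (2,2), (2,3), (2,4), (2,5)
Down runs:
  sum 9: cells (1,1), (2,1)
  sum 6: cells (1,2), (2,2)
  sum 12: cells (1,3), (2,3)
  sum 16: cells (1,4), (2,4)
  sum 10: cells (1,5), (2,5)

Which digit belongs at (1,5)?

35 in 5 cells must be {5,6,7,8,9}; 16 in 2 cells must be {7,9}.
Only 7 fits (1,4) under both its across sum 18 and down sum 16.
The 35 across and the 6 down share only 5, so (2,2) = 5.
(2,4) = 16 − 7 = 9 completes the 16 down.
(1,2) = 6 − 5 = 1 completes the 6 down.
No cell is forced outright now. (2,3) can only be 7 or 8 (the digits allowed by both its 35 across and its 12 down). If (2,3) = 8: then (1,3) would have to be in {2,3,5} for the 18 across but in {4} for the 12 down — contradiction. So (2,3) = 7.
(1,3) = 12 − 7 = 5 completes the 12 down.
Nothing is forced directly, so branch on (2,1), whose candidates are 6 or 8. If (2,1) = 8: then (1,1) would have to be in {2,3} for the 18 across but in {1} for the 9 down — contradiction. So (2,1) = 6.
(1,1) = 9 − 6 = 3 completes the 9 down.
(1,5) = 18 − 16 = 2 completes the 18 across.

2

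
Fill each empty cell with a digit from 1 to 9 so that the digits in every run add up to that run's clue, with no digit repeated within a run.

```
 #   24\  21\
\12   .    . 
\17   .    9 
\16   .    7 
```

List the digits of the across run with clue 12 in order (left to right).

17 in 2 cells must be {8,9}; 16 in 2 cells must be {7,9}; 24 in 3 cells must be {7,8,9}.
R1C2 = 21 − 16 = 5 completes the 21 down.
R2C1 = 17 − 9 = 8 completes the 17 across.
R3C1 = 16 − 7 = 9 completes the 16 across.
R1C1 = 12 − 5 = 7 completes the 12 across.

7 5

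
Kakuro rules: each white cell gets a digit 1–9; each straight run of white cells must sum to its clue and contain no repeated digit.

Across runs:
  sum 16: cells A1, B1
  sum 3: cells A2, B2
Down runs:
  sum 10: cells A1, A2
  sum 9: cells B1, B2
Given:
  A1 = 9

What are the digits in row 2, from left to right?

16 in 2 cells must be {7,9}; 3 in 2 cells must be {1,2}.
B1 = 16 − 9 = 7 completes the 16 across.
A2 = 10 − 9 = 1 completes the 10 down.
B2 = 3 − 1 = 2 completes the 3 across.

1, 2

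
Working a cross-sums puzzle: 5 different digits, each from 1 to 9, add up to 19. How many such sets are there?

5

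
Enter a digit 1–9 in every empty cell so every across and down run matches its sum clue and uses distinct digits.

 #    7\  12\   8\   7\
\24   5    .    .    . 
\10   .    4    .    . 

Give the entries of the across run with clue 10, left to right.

2 4 1 3

10 in 4 cells must be {1,2,3,4}.
R1C2 = 12 − 4 = 8 completes the 12 down.
R2C1 = 7 − 5 = 2 completes the 7 down.
No cell is forced outright now. R1C3 can only be 2 or 7 (the digits allowed by both its 24 across and its 8 down). If R1C3 = 2: then R1C4 would have to be in {9} for the 24 across but in {1,2,3,4,5,6} for the 7 down — contradiction. So R1C3 = 7.
R1C4 = 24 − 20 = 4 completes the 24 across.
R2C3 = 8 − 7 = 1 completes the 8 down.
R2C4 = 10 − 7 = 3 completes the 10 across.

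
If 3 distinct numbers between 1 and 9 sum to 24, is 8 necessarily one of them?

The only way to make 24 from 3 distinct digits is {7,8,9}, which contains 8.

Yes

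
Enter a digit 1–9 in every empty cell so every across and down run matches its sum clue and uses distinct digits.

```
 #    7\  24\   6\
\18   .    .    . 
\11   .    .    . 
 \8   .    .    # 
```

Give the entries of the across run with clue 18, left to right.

4 9 5

7 in 3 cells must be {1,2,4}; 24 in 3 cells must be {7,8,9}.
Only 7 fits R3C2 under both its across sum 8 and down sum 24.
Given what's placed, R2C2 must be 8 to fit the 11 across and 24 down.
R3C1 = 8 − 7 = 1 completes the 8 across.
R1C2 = 24 − 15 = 9 completes the 24 down.
R2C1 = 2: the only remaining digit allowed by both the 11 across and the 7 down.
R2C3 = 11 − 10 = 1 completes the 11 across.
R1C1 = 7 − 3 = 4 completes the 7 down.
R1C3 = 18 − 13 = 5 completes the 18 across.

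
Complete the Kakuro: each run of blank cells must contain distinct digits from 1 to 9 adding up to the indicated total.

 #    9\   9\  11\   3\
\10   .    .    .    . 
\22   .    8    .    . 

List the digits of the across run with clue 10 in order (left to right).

3 1 4 2

10 in 4 cells must be {1,2,3,4}; 3 in 2 cells must be {1,2}.
R1C2 = 9 − 8 = 1 completes the 9 down.
R1C4 = 2: the only remaining digit allowed by both the 10 across and the 3 down.
R2C4 = 3 − 2 = 1 completes the 3 down.
No cell is forced outright now. R1C1 can only be 3 or 4 (the digits allowed by both its 10 across and its 9 down). If R1C1 = 4: that forces R1C3 = 3, after which R2C1 would have to be in {4,6,7,9} for the 22 across but in {5} for the 9 down — contradiction. So R1C1 = 3.
R1C3 = 10 − 6 = 4 completes the 10 across.
R2C1 = 9 − 3 = 6 completes the 9 down.
R2C3 = 22 − 15 = 7 completes the 22 across.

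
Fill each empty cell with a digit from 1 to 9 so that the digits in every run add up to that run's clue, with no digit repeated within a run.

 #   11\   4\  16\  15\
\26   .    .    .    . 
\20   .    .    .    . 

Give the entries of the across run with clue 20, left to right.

3 1 7 9

4 in 2 cells must be {1,3}; 16 in 2 cells must be {7,9}.
Only 3 fits R1C2 under both its across sum 26 and down sum 4.
Given what's placed, R1C3 must be 9 to fit the 26 across and 16 down.
R2C2 = 4 − 3 = 1 completes the 4 down.
R2C3 = 16 − 9 = 7 completes the 16 down.
No cell is forced outright now. R2C4 can only be 8 or 9 (the digits allowed by both its 20 across and its 15 down). If R2C4 = 8: then R1C4 would have to be in {6,8} for the 26 across but in {7} for the 15 down — contradiction. So R2C4 = 9.
R1C4 = 15 − 9 = 6 completes the 15 down.
R2C1 = 20 − 17 = 3 completes the 20 across.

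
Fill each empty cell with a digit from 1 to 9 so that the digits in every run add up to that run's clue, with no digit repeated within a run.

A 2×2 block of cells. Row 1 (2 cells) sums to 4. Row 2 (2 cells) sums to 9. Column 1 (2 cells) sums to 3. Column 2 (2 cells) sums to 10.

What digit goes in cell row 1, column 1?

1

4 in 2 cells must be {1,3}; 3 in 2 cells must be {1,2}.
The 4 across and the 3 down share only 1, so (1,1) = 1.
(1,2) = 4 − 1 = 3 completes the 4 across.
(2,1) = 3 − 1 = 2 completes the 3 down.
(2,2) = 9 − 2 = 7 completes the 9 across.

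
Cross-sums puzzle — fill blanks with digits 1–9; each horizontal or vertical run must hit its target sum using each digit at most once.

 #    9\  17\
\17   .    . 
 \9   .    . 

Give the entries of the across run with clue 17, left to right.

8, 9

17 in 2 cells must be {8,9}.
The 17 across and the 9 down share only 8, so R1C1 = 8.
R1C2 = 17 − 8 = 9 completes the 17 across.
R2C1 = 9 − 8 = 1 completes the 9 down.
R2C2 = 9 − 1 = 8 completes the 9 across.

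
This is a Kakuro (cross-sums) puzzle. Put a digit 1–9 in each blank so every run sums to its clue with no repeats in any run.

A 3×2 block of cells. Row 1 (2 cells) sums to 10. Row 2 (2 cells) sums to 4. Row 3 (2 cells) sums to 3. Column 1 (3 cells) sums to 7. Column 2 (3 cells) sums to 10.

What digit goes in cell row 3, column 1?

2

4 in 2 cells must be {1,3}; 3 in 2 cells must be {1,2}; 7 in 3 cells must be {1,2,4}.
The 4 across and the 7 down share only 1, so (2,1) = 1.
(2,2) = 4 − 1 = 3 completes the 4 across.
Given what's placed, (3,1) must be 2 to fit the 3 across and 7 down.
(3,2) = 3 − 2 = 1 completes the 3 across.
(1,1) = 7 − 3 = 4 completes the 7 down.
(1,2) = 10 − 4 = 6 completes the 10 across.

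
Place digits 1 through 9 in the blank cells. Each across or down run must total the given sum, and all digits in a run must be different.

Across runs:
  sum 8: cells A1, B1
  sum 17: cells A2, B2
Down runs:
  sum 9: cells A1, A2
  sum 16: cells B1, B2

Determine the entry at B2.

17 in 2 cells must be {8,9}; 16 in 2 cells must be {7,9}.
The 8 across and the 16 down share only 7, so B1 = 7.
The 17 across and the 9 down share only 8, so A2 = 8.
B2 = 17 − 8 = 9 completes the 17 across.
A1 = 8 − 7 = 1 completes the 8 across.

9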